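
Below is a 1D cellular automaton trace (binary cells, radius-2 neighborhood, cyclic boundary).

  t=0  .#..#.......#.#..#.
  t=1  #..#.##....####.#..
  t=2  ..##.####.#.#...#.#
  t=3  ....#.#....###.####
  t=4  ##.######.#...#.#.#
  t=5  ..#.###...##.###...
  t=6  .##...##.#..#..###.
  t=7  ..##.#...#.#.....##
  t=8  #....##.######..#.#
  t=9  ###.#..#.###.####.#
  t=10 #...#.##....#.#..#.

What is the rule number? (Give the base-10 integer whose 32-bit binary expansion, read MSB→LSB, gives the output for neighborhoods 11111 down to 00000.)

2606077228

  [31] ##### => #  t=4,i=5
  [30] ####. => .  t=1,i=13
  [29] ###.# => .  t=1,i=14
  [28] ###.. => #  t=3,i=18
  [27] ##.## => #  t=2,i=4
  [26] ##.#. => .  t=1,i=15
  [25] ##..# => #  t=6,i=18
  [24] ##... => #  t=1,i=7
  [23] #.### => .  t=2,i=5
  [22] #.##. => #  t=1,i=5
  [21] #.#.# => .  t=2,i=10
  [20] #.#.. => #  t=0,i=14
  [19] #..## => .  t=2,i=1
  [18] #..#. => #  t=0,i=0
  [17] #...# => .  t=2,i=14
  [16] #.... => #  t=0,i=6
  [15] .#### => #  t=1,i=12
  [14] .###. => .  t=3,i=12
  [13] .##.# => .  t=2,i=3
  [12] .##.. => #  t=1,i=6
  [11] .#.## => .  t=1,i=4
  [10] .#.#. => #  t=0,i=13
  [9] .#..# => .  t=0,i=2
  [8] .#... => #  t=0,i=5
  [7] ..### => .  t=1,i=11
  [6] ..##. => .  t=2,i=2
  [5] ..#.# => #  t=0,i=12
  [4] ..#.. => .  t=0,i=1
  [3] ...## => #  t=1,i=10
  [2] ...#. => #  t=0,i=11
  [1] ....# => .  t=0,i=10
  [0] ..... => .  t=0,i=7
  bits 10011011010101011001010100101100 = 2606077228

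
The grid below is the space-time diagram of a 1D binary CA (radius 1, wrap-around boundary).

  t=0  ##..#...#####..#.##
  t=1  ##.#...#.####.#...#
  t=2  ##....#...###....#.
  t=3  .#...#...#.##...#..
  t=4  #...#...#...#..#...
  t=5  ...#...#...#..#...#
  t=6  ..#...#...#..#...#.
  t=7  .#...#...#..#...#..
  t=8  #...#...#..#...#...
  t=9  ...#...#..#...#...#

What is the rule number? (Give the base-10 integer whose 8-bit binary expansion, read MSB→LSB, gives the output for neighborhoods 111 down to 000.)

194

  ###|#  b7=1 t=0,i=0
  ##.|#  b6=1 t=0,i=1
  #.#|.  b5=0 t=0,i=16
  #..|.  b4=0 t=0,i=2
  .##|.  b3=0 t=0,i=8
  .#.|.  b2=0 t=0,i=4
  ..#|#  b1=1 t=0,i=3
  ...|.  b0=0 t=0,i=6
  bits 11000010 = 194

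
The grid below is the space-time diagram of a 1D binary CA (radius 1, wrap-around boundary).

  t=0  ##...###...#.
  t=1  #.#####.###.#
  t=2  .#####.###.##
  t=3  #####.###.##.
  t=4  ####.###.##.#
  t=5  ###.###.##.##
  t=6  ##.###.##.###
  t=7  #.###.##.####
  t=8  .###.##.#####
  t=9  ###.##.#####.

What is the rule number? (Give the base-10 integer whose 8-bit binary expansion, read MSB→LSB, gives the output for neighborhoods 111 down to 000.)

187

  [7] ### => #  t=0,i=6
  [6] ##. => .  t=0,i=1
  [5] #.# => #  t=0,i=12
  [4] #.. => #  t=0,i=2
  [3] .## => #  t=0,i=0
  [2] .#. => .  t=0,i=11
  [1] ..# => #  t=0,i=4
  [0] ... => #  t=0,i=3
  bits 10111011 = 187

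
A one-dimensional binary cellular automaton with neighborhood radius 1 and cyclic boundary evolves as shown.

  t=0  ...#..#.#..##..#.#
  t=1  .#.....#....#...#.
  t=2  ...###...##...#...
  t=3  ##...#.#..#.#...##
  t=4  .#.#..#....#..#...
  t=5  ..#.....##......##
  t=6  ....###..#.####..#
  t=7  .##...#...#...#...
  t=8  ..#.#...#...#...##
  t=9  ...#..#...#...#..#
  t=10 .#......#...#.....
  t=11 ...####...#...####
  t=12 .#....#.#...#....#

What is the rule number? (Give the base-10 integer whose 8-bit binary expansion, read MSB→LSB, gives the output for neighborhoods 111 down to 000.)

  ### -> .   bit 7 = 0  t=2,i=4
  ##. -> #   bit 6 = 1  t=0,i=12
  #.# -> #   bit 5 = 1  t=0,i=7
  #.. -> .   bit 4 = 0  t=0,i=0
  .## -> .   bit 3 = 0  t=0,i=11
  .#. -> .   bit 2 = 0  t=0,i=3
  ..# -> .   bit 1 = 0  t=0,i=2
  ... -> #   bit 0 = 1  t=0,i=1
  bits 01100001 = 97

97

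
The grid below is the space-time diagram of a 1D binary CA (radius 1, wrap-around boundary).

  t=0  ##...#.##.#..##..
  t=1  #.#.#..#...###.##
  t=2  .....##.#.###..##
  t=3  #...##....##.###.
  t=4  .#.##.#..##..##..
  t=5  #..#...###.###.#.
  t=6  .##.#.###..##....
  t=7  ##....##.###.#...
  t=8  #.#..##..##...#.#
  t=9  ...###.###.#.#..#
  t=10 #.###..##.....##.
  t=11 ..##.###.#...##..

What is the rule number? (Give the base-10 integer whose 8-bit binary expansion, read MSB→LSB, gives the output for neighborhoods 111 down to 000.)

154

  nb ###: next=#  (t=1,i=12, bit7=1)
  nb ##.: next=.  (t=0,i=1, bit6=0)
  nb #.#: next=.  (t=0,i=6, bit5=0)
  nb #..: next=#  (t=0,i=2, bit4=1)
  nb .##: next=#  (t=0,i=0, bit3=1)
  nb .#.: next=.  (t=0,i=5, bit2=0)
  nb ..#: next=#  (t=0,i=4, bit1=1)
  nb ...: next=.  (t=0,i=3, bit0=0)
  bits 10011010 = 154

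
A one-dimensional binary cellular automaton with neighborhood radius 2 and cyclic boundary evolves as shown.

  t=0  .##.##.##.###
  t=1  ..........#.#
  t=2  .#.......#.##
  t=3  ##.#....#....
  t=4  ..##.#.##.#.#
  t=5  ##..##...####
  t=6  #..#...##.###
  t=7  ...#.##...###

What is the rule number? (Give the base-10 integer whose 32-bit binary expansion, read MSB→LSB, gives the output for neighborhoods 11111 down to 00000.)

3837494812

  [31] ##### => #  t=5,i=11
  [30] ####. => #  t=5,i=0
  [29] ###.# => #  t=0,i=12
  [28] ###.. => .  t=5,i=1
  [27] ##.## => .  t=0,i=0
  [26] ##.#. => #  t=2,i=0
  [25] ##..# => .  t=5,i=2
  [24] ##... => .  t=5,i=6
  [23] #.### => #  t=0,i=10
  [22] #.##. => .  t=0,i=1
  [21] #.#.# => #  t=4,i=5
  [20] #.#.. => #  t=1,i=12
  [19] #..## => #  t=4,i=1
  [18] #..#. => .  t=6,i=2
  [17] #...# => #  t=5,i=7
  [16] #.... => #  t=1,i=1
  [15] .#### => #  t=5,i=10
  [14] .###. => .  t=0,i=11
  [13] .##.# => .  t=0,i=2
  [12] .##.. => .  t=5,i=5
  [11] .#.## => .  t=2,i=10
  [10] .#.#. => #  t=1,i=11
  [9] .#..# => #  t=4,i=0
  [8] .#... => .  t=1,i=0
  [7] ..### => .  t=5,i=9
  [6] ..##. => .  t=3,i=0
  [5] ..#.# => .  t=1,i=10
  [4] ..#.. => #  t=3,i=8
  [3] ...## => #  t=3,i=12
  [2] ...#. => #  t=1,i=9
  [1] ....# => .  t=1,i=8
  [0] ..... => .  t=1,i=2
  bits 11100100101110111000011000011100 = 3837494812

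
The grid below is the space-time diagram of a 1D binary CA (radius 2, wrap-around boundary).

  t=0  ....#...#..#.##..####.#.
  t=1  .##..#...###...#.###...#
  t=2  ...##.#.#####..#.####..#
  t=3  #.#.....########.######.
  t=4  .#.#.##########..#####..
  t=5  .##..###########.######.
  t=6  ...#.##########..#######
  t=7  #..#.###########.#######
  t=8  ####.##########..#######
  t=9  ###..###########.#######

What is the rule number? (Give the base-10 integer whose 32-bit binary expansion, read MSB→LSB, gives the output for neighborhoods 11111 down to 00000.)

3548694443

  #####|#  b31=1 t=2,i=10
  ####.|#  b30=1 t=0,i=19
  ###.#|.  b29=0 t=0,i=20
  ###..|#  b28=1 t=1,i=11
  ##.##|.  b27=0 t=3,i=16
  ##.#.|.  b26=0 t=0,i=21
  ##..#|#  b25=1 t=0,i=15
  ##...|#  b24=1 t=1,i=12
  #.###|#  b23=1 t=1,i=17
  #.##.|.  b22=0 t=0,i=13
  #.#.#|.  b21=0 t=2,i=6
  #.#..|.  b20=0 t=0,i=22
  #..##|.  b19=0 t=0,i=16
  #..#.|#  b18=1 t=0,i=10
  #...#|.  b17=0 t=0,i=6
  #....|.  b16=0 t=0,i=0
  .####|#  b15=1 t=0,i=18
  .###.|#  b14=1 t=1,i=10
  .##.#|.  b13=0 t=2,i=4
  .##..|.  b12=0 t=0,i=14
  .#.##|.  b11=0 t=0,i=12
  .#.#.|#  b10=1 t=3,i=1
  .#..#|#  b9=1 t=0,i=9
  .#...|#  b8=1 t=0,i=5
  ..###|#  b7=1 t=0,i=17
  ..##.|.  b6=0 t=2,i=3
  ..#.#|#  b5=1 t=0,i=11
  ..#..|.  b4=0 t=0,i=4
  ...##|#  b3=1 t=1,i=8
  ...#.|.  b2=0 t=0,i=3
  ....#|#  b1=1 t=0,i=2
  .....|#  b0=1 t=0,i=1
  bits 11010011100001001100011110101011 = 3548694443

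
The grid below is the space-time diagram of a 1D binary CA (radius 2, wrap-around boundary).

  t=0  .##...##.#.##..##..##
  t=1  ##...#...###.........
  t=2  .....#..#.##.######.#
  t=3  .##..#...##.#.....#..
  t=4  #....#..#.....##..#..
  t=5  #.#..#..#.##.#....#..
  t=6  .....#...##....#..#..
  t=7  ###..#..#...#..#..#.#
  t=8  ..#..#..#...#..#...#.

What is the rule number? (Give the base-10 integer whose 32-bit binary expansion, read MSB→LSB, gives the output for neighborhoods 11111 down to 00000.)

945899545

  ##### -> .   bit 31 = 0  t=2,i=15
  ####. -> .   bit 30 = 0  t=2,i=17
  ###.# -> #   bit 29 = 1  t=2,i=18
  ###.. -> #   bit 28 = 1  t=1,i=11
  ##.## -> #   bit 27 = 1  t=0,i=0
  ##.#. -> .   bit 26 = 0  t=0,i=8
  ##..# -> .   bit 25 = 0  t=0,i=13
  ##... -> .   bit 24 = 0  t=0,i=3
  #.### -> .   bit 23 = 0  t=2,i=13
  #.##. -> #   bit 22 = 1  t=0,i=1
  #.#.# -> #   bit 21 = 1  t=0,i=9
  #.#.. -> .   bit 20 = 0  t=2,i=20
  #..## -> .   bit 19 = 0  t=0,i=14
  #..#. -> .   bit 18 = 0  t=2,i=7
  #...# -> .   bit 17 = 0  t=0,i=4
  #.... -> #   bit 16 = 1  t=1,i=13
  .#### -> .   bit 15 = 0  t=2,i=14
  .###. -> #   bit 14 = 1  t=1,i=10
  .##.# -> .   bit 13 = 0  t=0,i=7
  .##.. -> .   bit 12 = 0  t=0,i=2
  .#.## -> #   bit 11 = 1  t=0,i=10
  .#.#. -> .   bit 10 = 0  t=5,i=1
  .#..# -> .   bit 9 = 0  t=2,i=6
  .#... -> .   bit 8 = 0  t=1,i=6
  ..### -> .   bit 7 = 0  t=1,i=9
  ..##. -> .   bit 6 = 0  t=0,i=6
  ..#.# -> .   bit 5 = 0  t=2,i=8
  ..#.. -> #   bit 4 = 1  t=1,i=5
  ...## -> #   bit 3 = 1  t=0,i=5
  ...#. -> .   bit 2 = 0  t=1,i=4
  ....# -> .   bit 1 = 0  t=1,i=19
  ..... -> #   bit 0 = 1  t=1,i=14
  bits 00111000011000010100100000011001 = 945899545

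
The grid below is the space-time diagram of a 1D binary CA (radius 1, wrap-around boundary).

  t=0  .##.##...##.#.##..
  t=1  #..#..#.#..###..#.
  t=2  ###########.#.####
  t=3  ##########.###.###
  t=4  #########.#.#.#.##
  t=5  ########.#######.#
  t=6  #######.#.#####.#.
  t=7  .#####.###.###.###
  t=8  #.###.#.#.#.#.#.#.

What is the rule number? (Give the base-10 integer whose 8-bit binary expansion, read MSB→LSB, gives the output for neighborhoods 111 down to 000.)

182

  nb ###: next=#  (t=1,i=12, bit7=1)
  nb ##.: next=.  (t=0,i=2, bit6=0)
  nb #.#: next=#  (t=0,i=3, bit5=1)
  nb #..: next=#  (t=0,i=6, bit4=1)
  nb .##: next=.  (t=0,i=1, bit3=0)
  nb .#.: next=#  (t=0,i=12, bit2=1)
  nb ..#: next=#  (t=0,i=0, bit1=1)
  nb ...: next=.  (t=0,i=7, bit0=0)
  bits 10110110 = 182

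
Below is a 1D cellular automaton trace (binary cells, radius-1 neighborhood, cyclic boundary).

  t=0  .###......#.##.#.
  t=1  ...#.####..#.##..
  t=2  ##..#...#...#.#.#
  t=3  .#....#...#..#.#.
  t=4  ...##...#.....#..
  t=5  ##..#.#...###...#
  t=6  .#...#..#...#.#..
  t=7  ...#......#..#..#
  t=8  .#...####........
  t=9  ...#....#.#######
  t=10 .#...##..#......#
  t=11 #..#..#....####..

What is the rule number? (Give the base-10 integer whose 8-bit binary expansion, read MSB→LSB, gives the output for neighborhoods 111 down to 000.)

  ### -> .   bit 7 = 0  t=0,i=2
  ##. -> #   bit 6 = 1  t=0,i=3
  #.# -> #   bit 5 = 1  t=0,i=11
  #.. -> .   bit 4 = 0  t=0,i=4
  .## -> .   bit 3 = 0  t=0,i=1
  .#. -> .   bit 2 = 0  t=0,i=10
  ..# -> .   bit 1 = 0  t=0,i=0
  ... -> #   bit 0 = 1  t=0,i=5
  bits 01100001 = 97

97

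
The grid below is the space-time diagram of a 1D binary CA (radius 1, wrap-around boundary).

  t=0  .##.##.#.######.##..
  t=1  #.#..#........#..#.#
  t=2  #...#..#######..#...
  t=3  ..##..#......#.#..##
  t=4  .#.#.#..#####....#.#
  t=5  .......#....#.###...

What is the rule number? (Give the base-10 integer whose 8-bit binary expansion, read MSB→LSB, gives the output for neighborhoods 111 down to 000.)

  ###|.  b7=0 t=0,i=10
  ##.|#  b6=1 t=0,i=2
  #.#|.  b5=0 t=0,i=3
  #..|.  b4=0 t=0,i=18
  .##|.  b3=0 t=0,i=1
  .#.|.  b2=0 t=0,i=7
  ..#|#  b1=1 t=0,i=0
  ...|#  b0=1 t=0,i=19
  bits 01000011 = 67

67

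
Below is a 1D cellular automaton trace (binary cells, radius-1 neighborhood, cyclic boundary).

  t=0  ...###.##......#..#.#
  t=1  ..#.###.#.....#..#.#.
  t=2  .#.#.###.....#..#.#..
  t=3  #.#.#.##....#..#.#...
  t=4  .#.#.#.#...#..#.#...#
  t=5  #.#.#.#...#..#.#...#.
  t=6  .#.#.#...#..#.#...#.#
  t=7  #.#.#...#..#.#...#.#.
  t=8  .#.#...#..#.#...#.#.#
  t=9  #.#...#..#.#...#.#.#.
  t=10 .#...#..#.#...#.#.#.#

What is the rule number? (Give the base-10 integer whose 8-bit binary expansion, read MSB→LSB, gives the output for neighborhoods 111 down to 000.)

226

  nb ###: next=#  (t=0,i=4, bit7=1)
  nb ##.: next=#  (t=0,i=5, bit6=1)
  nb #.#: next=#  (t=0,i=6, bit5=1)
  nb #..: next=.  (t=0,i=0, bit4=0)
  nb .##: next=.  (t=0,i=3, bit3=0)
  nb .#.: next=.  (t=0,i=15, bit2=0)
  nb ..#: next=#  (t=0,i=2, bit1=1)
  nb ...: next=.  (t=0,i=1, bit0=0)
  bits 11100010 = 226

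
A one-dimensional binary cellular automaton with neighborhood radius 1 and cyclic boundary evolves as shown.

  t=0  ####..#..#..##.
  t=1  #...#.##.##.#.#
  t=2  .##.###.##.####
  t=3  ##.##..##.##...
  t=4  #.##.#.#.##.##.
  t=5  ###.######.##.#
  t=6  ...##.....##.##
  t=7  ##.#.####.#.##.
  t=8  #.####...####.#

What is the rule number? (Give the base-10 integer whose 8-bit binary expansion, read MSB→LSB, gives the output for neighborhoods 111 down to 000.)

61

  nb ###: next=.  (t=0,i=1, bit7=0)
  nb ##.: next=.  (t=0,i=3, bit6=0)
  nb #.#: next=#  (t=0,i=14, bit5=1)
  nb #..: next=#  (t=0,i=4, bit4=1)
  nb .##: next=#  (t=0,i=0, bit3=1)
  nb .#.: next=#  (t=0,i=6, bit2=1)
  nb ..#: next=.  (t=0,i=5, bit1=0)
  nb ...: next=#  (t=1,i=2, bit0=1)
  bits 00111101 = 61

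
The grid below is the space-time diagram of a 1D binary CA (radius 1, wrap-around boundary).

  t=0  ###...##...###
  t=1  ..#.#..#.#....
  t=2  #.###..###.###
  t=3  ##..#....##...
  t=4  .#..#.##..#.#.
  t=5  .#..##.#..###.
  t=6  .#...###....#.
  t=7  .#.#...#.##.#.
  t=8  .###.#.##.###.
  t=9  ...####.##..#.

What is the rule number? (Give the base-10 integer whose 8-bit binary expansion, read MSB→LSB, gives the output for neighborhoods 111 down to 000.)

  [7] ### => .  t=0,i=0
  [6] ##. => #  t=0,i=2
  [5] #.# => #  t=1,i=3
  [4] #.. => .  t=0,i=3
  [3] .## => .  t=0,i=6
  [2] .#. => #  t=1,i=2
  [1] ..# => .  t=0,i=5
  [0] ... => #  t=0,i=4
  bits 01100101 = 101

101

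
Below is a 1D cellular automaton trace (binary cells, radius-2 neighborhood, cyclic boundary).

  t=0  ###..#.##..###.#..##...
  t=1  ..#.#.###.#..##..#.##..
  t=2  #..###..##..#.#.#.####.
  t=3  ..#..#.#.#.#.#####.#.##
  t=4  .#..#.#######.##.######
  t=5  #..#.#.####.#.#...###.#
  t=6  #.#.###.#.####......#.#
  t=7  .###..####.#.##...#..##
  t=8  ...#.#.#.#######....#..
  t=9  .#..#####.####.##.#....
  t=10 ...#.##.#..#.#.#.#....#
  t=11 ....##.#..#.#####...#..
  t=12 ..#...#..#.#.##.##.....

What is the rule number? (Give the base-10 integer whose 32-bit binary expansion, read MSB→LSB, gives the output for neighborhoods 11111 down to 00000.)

  [31] ##### => #  t=3,i=15
  [30] ####. => .  t=2,i=20
  [29] ###.# => #  t=0,i=13
  [28] ###.. => #  t=0,i=2
  [27] ##.## => .  t=4,i=13
  [26] ##.#. => #  t=0,i=14
  [25] ##..# => .  t=0,i=3
  [24] ##... => #  t=0,i=20
  [23] #.### => .  t=1,i=6
  [22] #.##. => #  t=0,i=7
  [21] #.#.# => #  t=1,i=4
  [20] #.#.. => .  t=0,i=15
  [19] #..## => #  t=0,i=10
  [18] #..#. => #  t=0,i=4
  [17] #...# => .  t=0,i=21
  [16] #.... => .  t=1,i=22
  [15] .#### => #  t=2,i=19
  [14] .###. => .  t=0,i=1
  [13] .##.# => .  t=4,i=15
  [12] .##.. => #  t=0,i=8
  [11] .#.## => #  t=0,i=6
  [10] .#.#. => #  t=1,i=3
  [9] .#..# => .  t=0,i=16
  [8] .#... => .  t=5,i=15
  [7] ..### => .  t=0,i=0
  [6] ..##. => .  t=0,i=18
  [5] ..#.# => .  t=0,i=5
  [4] ..#.. => .  t=3,i=2
  [3] ...## => .  t=0,i=22
  [2] ...#. => .  t=1,i=1
  [1] ....# => #  t=1,i=0
  [0] ..... => .  t=6,i=16
  bits 10110101011011001001110000000010 = 3043793922

3043793922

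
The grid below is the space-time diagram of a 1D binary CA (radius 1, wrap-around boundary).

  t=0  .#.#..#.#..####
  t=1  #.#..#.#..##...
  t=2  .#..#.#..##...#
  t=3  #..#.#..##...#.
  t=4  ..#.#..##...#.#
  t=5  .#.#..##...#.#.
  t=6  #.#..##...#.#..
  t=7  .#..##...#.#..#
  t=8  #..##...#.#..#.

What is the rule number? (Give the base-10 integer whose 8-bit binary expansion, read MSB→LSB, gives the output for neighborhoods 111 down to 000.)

  nb ###: next=.  (t=0,i=12, bit7=0)
  nb ##.: next=.  (t=0,i=14, bit6=0)
  nb #.#: next=#  (t=0,i=0, bit5=1)
  nb #..: next=.  (t=0,i=4, bit4=0)
  nb .##: next=#  (t=0,i=11, bit3=1)
  nb .#.: next=.  (t=0,i=1, bit2=0)
  nb ..#: next=#  (t=0,i=5, bit1=1)
  nb ...: next=.  (t=1,i=13, bit0=0)
  bits 00101010 = 42

42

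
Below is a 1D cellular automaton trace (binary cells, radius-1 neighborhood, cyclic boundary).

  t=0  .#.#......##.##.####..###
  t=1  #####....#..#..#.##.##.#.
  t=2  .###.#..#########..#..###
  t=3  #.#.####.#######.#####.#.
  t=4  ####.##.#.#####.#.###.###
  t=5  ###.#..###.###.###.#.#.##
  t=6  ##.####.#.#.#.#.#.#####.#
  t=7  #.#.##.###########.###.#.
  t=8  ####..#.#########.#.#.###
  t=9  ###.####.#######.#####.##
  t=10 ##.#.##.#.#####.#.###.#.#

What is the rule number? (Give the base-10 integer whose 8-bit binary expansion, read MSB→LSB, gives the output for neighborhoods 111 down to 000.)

182

  ### -> #   bit 7 = 1  t=0,i=17
  ##. -> .   bit 6 = 0  t=0,i=11
  #.# -> #   bit 5 = 1  t=0,i=0
  #.. -> #   bit 4 = 1  t=0,i=4
  .## -> .   bit 3 = 0  t=0,i=10
  .#. -> #   bit 2 = 1  t=0,i=1
  ..# -> #   bit 1 = 1  t=0,i=9
  ... -> .   bit 0 = 0  t=0,i=5
  bits 10110110 = 182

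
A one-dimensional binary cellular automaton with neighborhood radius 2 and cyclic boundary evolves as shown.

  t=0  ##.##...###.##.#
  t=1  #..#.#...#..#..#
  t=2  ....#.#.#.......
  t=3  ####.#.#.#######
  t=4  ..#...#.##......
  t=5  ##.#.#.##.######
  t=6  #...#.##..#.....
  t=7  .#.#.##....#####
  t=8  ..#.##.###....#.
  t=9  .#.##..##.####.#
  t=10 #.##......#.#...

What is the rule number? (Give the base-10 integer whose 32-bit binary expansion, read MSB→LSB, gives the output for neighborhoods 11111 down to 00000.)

1103187207

  #####|.  b31=0 t=3,i=0
  ####.|#  b30=1 t=3,i=2
  ###.#|.  b29=0 t=0,i=1
  ###..|.  b28=0 t=8,i=9
  ##.##|.  b27=0 t=0,i=2
  ##.#.|.  b26=0 t=3,i=4
  ##..#|.  b25=0 t=1,i=1
  ##...|#  b24=1 t=0,i=5
  #.###|#  b23=1 t=0,i=15
  #.##.|#  b22=1 t=0,i=3
  #.#.#|.  b21=0 t=2,i=6
  #.#..|.  b20=0 t=1,i=5
  #..##|.  b19=0 t=1,i=14
  #..#.|.  b18=0 t=1,i=2
  #...#|.  b17=0 t=0,i=6
  #....|#  b16=1 t=2,i=10
  .####|.  b15=0 t=3,i=10
  .###.|#  b14=1 t=0,i=0
  .##.#|.  b13=0 t=0,i=13
  .##..|.  b12=0 t=0,i=4
  .#.##|#  b11=1 t=3,i=8
  .#.#.|#  b10=1 t=1,i=4
  .#..#|.  b9=0 t=1,i=10
  .#...|#  b8=1 t=1,i=6
  ..###|.  b7=0 t=0,i=8
  ..##.|.  b6=0 t=1,i=15
  ..#.#|.  b5=0 t=1,i=3
  ..#..|.  b4=0 t=1,i=9
  ...##|.  b3=0 t=0,i=7
  ...#.|#  b2=1 t=1,i=8
  ....#|#  b1=1 t=2,i=2
  .....|#  b0=1 t=2,i=0
  bits 01000001110000010100110100000111 = 1103187207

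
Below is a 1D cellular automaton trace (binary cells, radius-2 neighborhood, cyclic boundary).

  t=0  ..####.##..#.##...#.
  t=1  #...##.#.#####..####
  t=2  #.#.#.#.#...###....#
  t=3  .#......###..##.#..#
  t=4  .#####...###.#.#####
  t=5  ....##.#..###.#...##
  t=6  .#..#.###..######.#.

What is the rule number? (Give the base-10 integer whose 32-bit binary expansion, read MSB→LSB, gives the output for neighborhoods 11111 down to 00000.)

  [31] ##### => .  t=1,i=11
  [30] ####. => #  t=0,i=4
  [29] ###.# => #  t=0,i=5
  [28] ###.. => #  t=1,i=0
  [27] ##.## => .  t=0,i=6
  [26] ##.#. => #  t=1,i=6
  [25] ##..# => #  t=0,i=9
  [24] ##... => .  t=0,i=15
  [23] #.### => .  t=1,i=9
  [22] #.##. => #  t=0,i=7
  [21] #.#.# => .  t=1,i=7
  [20] #.#.. => #  t=2,i=8
  [19] #..## => .  t=1,i=15
  [18] #..#. => #  t=0,i=10
  [17] #...# => #  t=0,i=0
  [16] #.... => #  t=2,i=16
  [15] .#### => .  t=0,i=3
  [14] .###. => #  t=2,i=13
  [13] .##.# => .  t=1,i=5
  [12] .##.. => .  t=0,i=8
  [11] .#.## => #  t=0,i=12
  [10] .#.#. => .  t=2,i=3
  [9] .#..# => #  t=3,i=17
  [8] .#... => #  t=0,i=19
  [7] ..### => .  t=0,i=2
  [6] ..##. => #  t=1,i=4
  [5] ..#.# => #  t=0,i=11
  [4] ..#.. => #  t=0,i=18
  [3] ...## => .  t=0,i=1
  [2] ...#. => #  t=0,i=17
  [1] ....# => .  t=2,i=17
  [0] ..... => #  t=3,i=4
  bits 01110110010101110100101101110101 = 1985432437

1985432437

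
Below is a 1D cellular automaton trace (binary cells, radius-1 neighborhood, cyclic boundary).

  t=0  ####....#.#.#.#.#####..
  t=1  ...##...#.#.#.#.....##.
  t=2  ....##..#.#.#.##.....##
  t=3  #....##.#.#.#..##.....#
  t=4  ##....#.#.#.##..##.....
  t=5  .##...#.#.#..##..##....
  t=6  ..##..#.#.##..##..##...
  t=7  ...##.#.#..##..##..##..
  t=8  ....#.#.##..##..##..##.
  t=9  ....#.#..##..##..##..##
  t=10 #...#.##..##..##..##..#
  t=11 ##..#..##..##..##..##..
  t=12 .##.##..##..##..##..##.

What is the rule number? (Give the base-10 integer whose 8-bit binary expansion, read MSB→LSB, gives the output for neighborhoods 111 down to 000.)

84

  ### -> .   bit 7 = 0  t=0,i=1
  ##. -> #   bit 6 = 1  t=0,i=3
  #.# -> .   bit 5 = 0  t=0,i=9
  #.. -> #   bit 4 = 1  t=0,i=4
  .## -> .   bit 3 = 0  t=0,i=0
  .#. -> #   bit 2 = 1  t=0,i=8
  ..# -> .   bit 1 = 0  t=0,i=7
  ... -> .   bit 0 = 0  t=0,i=5
  bits 01010100 = 84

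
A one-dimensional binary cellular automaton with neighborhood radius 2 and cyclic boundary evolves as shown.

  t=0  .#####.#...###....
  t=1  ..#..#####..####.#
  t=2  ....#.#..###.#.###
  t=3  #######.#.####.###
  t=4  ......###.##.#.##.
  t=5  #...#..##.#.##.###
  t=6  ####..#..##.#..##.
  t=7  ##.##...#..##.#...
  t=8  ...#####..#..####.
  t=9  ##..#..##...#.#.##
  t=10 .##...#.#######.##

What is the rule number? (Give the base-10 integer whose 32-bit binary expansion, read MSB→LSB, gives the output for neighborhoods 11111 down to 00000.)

939250982

  nb #####: next=.  (t=0,i=3, bit31=0)
  nb ####.: next=.  (t=0,i=4, bit30=0)
  nb ###.#: next=#  (t=0,i=5, bit29=1)
  nb ###..: next=#  (t=0,i=13, bit28=1)
  nb ##.##: next=.  (t=3,i=14, bit27=0)
  nb ##.#.: next=#  (t=0,i=6, bit26=1)
  nb ##..#: next=#  (t=1,i=10, bit25=1)
  nb ##...: next=#  (t=0,i=14, bit24=1)
  nb #.###: next=#  (t=2,i=15, bit23=1)
  nb #.##.: next=#  (t=4,i=10, bit22=1)
  nb #.#.#: next=#  (t=2,i=13, bit21=1)
  nb #.#..: next=#  (t=0,i=7, bit20=1)
  nb #..##: next=#  (t=1,i=4, bit19=1)
  nb #..#.: next=.  (t=1,i=1, bit18=0)
  nb #...#: next=#  (t=0,i=9, bit17=1)
  nb #....: next=#  (t=0,i=15, bit16=1)
  nb .####: next=#  (t=0,i=2, bit15=1)
  nb .###.: next=#  (t=0,i=12, bit14=1)
  nb .##.#: next=.  (t=4,i=11, bit13=0)
  nb .##..: next=#  (t=4,i=16, bit12=1)
  nb .#.##: next=.  (t=2,i=14, bit11=0)
  nb .#.#.: next=#  (t=2,i=5, bit10=1)
  nb .#..#: next=.  (t=1,i=0, bit9=0)
  nb .#...: next=#  (t=0,i=8, bit8=1)
  nb ..###: next=.  (t=0,i=1, bit7=0)
  nb ..##.: next=.  (t=5,i=7, bit6=0)
  nb ..#.#: next=#  (t=2,i=4, bit5=1)
  nb ..#..: next=.  (t=1,i=2, bit4=0)
  nb ...##: next=.  (t=0,i=0, bit3=0)
  nb ...#.: next=#  (t=2,i=3, bit2=1)
  nb ....#: next=#  (t=0,i=17, bit1=1)
  nb .....: next=.  (t=0,i=16, bit0=0)
  bits 00110111111110111101010100100110 = 939250982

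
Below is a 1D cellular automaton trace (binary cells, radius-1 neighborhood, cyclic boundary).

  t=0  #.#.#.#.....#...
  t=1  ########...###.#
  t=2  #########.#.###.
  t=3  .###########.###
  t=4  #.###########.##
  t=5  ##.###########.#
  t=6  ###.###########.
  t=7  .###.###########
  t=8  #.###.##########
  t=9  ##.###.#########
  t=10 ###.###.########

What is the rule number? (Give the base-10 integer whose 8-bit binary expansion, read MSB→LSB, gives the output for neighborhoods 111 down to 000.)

  [7] ### => #  t=1,i=0
  [6] ##. => #  t=1,i=7
  [5] #.# => #  t=0,i=1
  [4] #.. => #  t=0,i=7
  [3] .## => .  t=1,i=11
  [2] .#. => #  t=0,i=0
  [1] ..# => #  t=0,i=11
  [0] ... => .  t=0,i=8
  bits 11110110 = 246

246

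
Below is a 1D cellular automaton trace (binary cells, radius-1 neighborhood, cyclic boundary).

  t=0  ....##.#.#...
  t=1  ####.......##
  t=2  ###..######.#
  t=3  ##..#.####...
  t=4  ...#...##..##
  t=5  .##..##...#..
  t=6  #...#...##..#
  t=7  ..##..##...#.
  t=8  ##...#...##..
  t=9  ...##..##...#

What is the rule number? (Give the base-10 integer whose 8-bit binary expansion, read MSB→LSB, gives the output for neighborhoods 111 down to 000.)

  ### -> #   bit 7 = 1  t=1,i=0
  ##. -> .   bit 6 = 0  t=0,i=5
  #.# -> .   bit 5 = 0  t=0,i=6
  #.. -> .   bit 4 = 0  t=0,i=10
  .## -> .   bit 3 = 0  t=0,i=4
  .#. -> .   bit 2 = 0  t=0,i=7
  ..# -> #   bit 1 = 1  t=0,i=3
  ... -> #   bit 0 = 1  t=0,i=0
  bits 10000011 = 131

131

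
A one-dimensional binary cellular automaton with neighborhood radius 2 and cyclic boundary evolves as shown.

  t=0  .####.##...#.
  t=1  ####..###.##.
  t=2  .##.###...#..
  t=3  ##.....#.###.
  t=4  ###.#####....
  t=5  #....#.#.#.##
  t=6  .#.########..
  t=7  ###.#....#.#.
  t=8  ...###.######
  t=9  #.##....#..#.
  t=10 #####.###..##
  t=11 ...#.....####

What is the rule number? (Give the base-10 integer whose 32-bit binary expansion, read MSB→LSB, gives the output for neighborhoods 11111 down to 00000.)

  ##### -> .   bit 31 = 0  t=4,i=6
  ####. -> #   bit 30 = 1  t=0,i=3
  ###.# -> .   bit 29 = 0  t=0,i=4
  ###.. -> .   bit 28 = 0  t=1,i=3
  ##.## -> .   bit 27 = 0  t=0,i=5
  ##.#. -> #   bit 26 = 1  t=7,i=3
  ##..# -> #   bit 25 = 1  t=1,i=4
  ##... -> #   bit 24 = 1  t=0,i=8
  #.### -> .   bit 23 = 0  t=1,i=0
  #.##. -> #   bit 22 = 1  t=0,i=6
  #.#.# -> #   bit 21 = 1  t=5,i=7
  #.#.. -> #   bit 20 = 1  t=7,i=4
  #..## -> #   bit 19 = 1  t=0,i=0
  #..#. -> .   bit 18 = 0  t=9,i=10
  #...# -> .   bit 17 = 0  t=0,i=9
  #.... -> .   bit 16 = 0  t=3,i=3
  .#### -> #   bit 15 = 1  t=0,i=2
  .###. -> .   bit 14 = 0  t=1,i=7
  .##.# -> .   bit 13 = 0  t=1,i=11
  .##.. -> #   bit 12 = 1  t=0,i=7
  .#.## -> #   bit 11 = 1  t=3,i=8
  .#.#. -> #   bit 10 = 1  t=5,i=6
  .#..# -> .   bit 9 = 0  t=0,i=12
  .#... -> #   bit 8 = 1  t=2,i=11
  ..### -> #   bit 7 = 1  t=0,i=1
  ..##. -> #   bit 6 = 1  t=2,i=1
  ..#.# -> #   bit 5 = 1  t=3,i=7
  ..#.. -> #   bit 4 = 1  t=0,i=11
  ...## -> #   bit 3 = 1  t=2,i=0
  ...#. -> #   bit 2 = 1  t=0,i=10
  ....# -> #   bit 1 = 1  t=3,i=5
  ..... -> #   bit 0 = 1  t=3,i=4
  bits 01000111011110001001110111111111 = 1199087103

1199087103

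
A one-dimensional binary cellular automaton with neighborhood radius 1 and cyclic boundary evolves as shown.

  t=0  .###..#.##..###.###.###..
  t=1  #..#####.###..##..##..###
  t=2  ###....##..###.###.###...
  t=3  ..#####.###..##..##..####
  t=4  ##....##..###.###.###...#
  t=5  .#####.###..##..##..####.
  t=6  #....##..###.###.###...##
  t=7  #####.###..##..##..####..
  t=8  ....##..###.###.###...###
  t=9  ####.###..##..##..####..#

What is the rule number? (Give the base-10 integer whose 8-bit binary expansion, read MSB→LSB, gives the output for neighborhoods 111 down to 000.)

119

  nb ###: next=.  (t=0,i=2, bit7=0)
  nb ##.: next=#  (t=0,i=3, bit6=1)
  nb #.#: next=#  (t=0,i=7, bit5=1)
  nb #..: next=#  (t=0,i=4, bit4=1)
  nb .##: next=.  (t=0,i=1, bit3=0)
  nb .#.: next=#  (t=0,i=6, bit2=1)
  nb ..#: next=#  (t=0,i=0, bit1=1)
  nb ...: next=#  (t=0,i=24, bit0=1)
  bits 01110111 = 119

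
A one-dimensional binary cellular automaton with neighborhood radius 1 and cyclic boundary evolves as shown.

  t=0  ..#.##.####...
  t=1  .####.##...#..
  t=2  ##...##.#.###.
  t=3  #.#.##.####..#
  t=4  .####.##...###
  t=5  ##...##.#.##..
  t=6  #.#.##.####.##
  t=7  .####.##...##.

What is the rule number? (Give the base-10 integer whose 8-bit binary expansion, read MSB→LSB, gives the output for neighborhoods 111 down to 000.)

  ### -> .   bit 7 = 0  t=0,i=8
  ##. -> .   bit 6 = 0  t=0,i=5
  #.# -> #   bit 5 = 1  t=0,i=3
  #.. -> #   bit 4 = 1  t=0,i=11
  .## -> #   bit 3 = 1  t=0,i=4
  .#. -> #   bit 2 = 1  t=0,i=2
  ..# -> #   bit 1 = 1  t=0,i=1
  ... -> .   bit 0 = 0  t=0,i=0
  bits 00111110 = 62

62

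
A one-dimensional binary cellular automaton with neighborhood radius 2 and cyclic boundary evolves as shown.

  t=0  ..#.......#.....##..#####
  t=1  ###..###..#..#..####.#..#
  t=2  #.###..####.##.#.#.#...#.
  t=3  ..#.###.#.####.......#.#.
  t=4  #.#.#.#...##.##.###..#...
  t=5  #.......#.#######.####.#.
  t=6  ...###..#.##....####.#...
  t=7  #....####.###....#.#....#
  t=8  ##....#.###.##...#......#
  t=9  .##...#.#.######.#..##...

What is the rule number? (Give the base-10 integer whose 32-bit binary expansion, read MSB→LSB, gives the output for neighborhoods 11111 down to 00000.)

1003401329

  [31] ##### => .  t=0,i=22
  [30] ####. => .  t=0,i=23
  [29] ###.# => #  t=1,i=19
  [28] ###.. => #  t=0,i=24
  [27] ##.## => #  t=2,i=11
  [26] ##.#. => .  t=1,i=20
  [25] ##..# => #  t=0,i=0
  [24] ##... => #  t=3,i=14
  [23] #.### => #  t=2,i=2
  [22] #.##. => #  t=2,i=12
  [21] #.#.# => .  t=2,i=0
  [20] #.#.. => .  t=1,i=21
  [19] #..## => #  t=0,i=19
  [18] #..#. => #  t=0,i=1
  [17] #...# => #  t=2,i=21
  [16] #.... => .  t=0,i=4
  [15] .#### => #  t=0,i=21
  [14] .###. => .  t=1,i=6
  [13] .##.# => #  t=2,i=13
  [12] .##.. => #  t=0,i=17
  [11] .#.## => .  t=2,i=1
  [10] .#.#. => .  t=2,i=16
  [9] .#..# => .  t=1,i=11
  [8] .#... => .  t=0,i=3
  [7] ..### => .  t=0,i=20
  [6] ..##. => #  t=0,i=16
  [5] ..#.# => #  t=2,i=23
  [4] ..#.. => #  t=0,i=2
  [3] ...## => .  t=0,i=15
  [2] ...#. => .  t=0,i=9
  [1] ....# => .  t=0,i=8
  [0] ..... => #  t=0,i=5
  bits 00111011110011101011000001110001 = 1003401329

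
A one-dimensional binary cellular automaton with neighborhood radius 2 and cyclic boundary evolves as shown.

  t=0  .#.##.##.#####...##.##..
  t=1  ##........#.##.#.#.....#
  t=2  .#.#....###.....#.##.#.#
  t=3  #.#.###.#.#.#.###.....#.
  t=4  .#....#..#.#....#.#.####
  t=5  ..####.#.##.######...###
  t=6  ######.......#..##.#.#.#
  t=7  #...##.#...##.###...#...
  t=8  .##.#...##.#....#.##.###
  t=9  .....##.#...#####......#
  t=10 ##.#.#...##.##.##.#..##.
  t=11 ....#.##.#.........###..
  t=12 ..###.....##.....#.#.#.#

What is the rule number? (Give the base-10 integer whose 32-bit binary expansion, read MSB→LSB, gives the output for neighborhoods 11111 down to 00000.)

  ##### -> .   bit 31 = 0  t=0,i=11
  ####. -> #   bit 30 = 1  t=0,i=12
  ###.# -> #   bit 29 = 1  t=3,i=6
  ###.. -> #   bit 28 = 1  t=0,i=13
  ##.## -> .   bit 27 = 0  t=0,i=5
  ##.#. -> .   bit 26 = 0  t=1,i=14
  ##..# -> #   bit 25 = 1  t=5,i=0
  ##... -> .   bit 24 = 0  t=0,i=14
  #.### -> .   bit 23 = 0  t=0,i=9
  #.##. -> .   bit 22 = 0  t=0,i=3
  #.#.# -> .   bit 21 = 0  t=1,i=15
  #.#.. -> .   bit 20 = 0  t=1,i=17
  #..## -> #   bit 19 = 1  t=5,i=1
  #..#. -> .   bit 18 = 0  t=4,i=8
  #...# -> #   bit 17 = 1  t=0,i=15
  #.... -> #   bit 16 = 1  t=1,i=3
  .#### -> #   bit 15 = 1  t=0,i=10
  .###. -> .   bit 14 = 0  t=1,i=0
  .##.# -> .   bit 13 = 0  t=0,i=4
  .##.. -> .   bit 12 = 0  t=0,i=21
  .#.## -> .   bit 11 = 0  t=0,i=2
  .#.#. -> #   bit 10 = 1  t=1,i=16
  .#..# -> #   bit 9 = 1  t=4,i=7
  .#... -> #   bit 8 = 1  t=1,i=18
  ..### -> #   bit 7 = 1  t=1,i=23
  ..##. -> #   bit 6 = 1  t=0,i=17
  ..#.# -> #   bit 5 = 1  t=0,i=1
  ..#.. -> .   bit 4 = 0  t=4,i=6
  ...## -> .   bit 3 = 0  t=0,i=16
  ...#. -> #   bit 2 = 1  t=0,i=0
  ....# -> #   bit 1 = 1  t=1,i=8
  ..... -> .   bit 0 = 0  t=1,i=4
  bits 01110010000010111000011111100110 = 1913358310

1913358310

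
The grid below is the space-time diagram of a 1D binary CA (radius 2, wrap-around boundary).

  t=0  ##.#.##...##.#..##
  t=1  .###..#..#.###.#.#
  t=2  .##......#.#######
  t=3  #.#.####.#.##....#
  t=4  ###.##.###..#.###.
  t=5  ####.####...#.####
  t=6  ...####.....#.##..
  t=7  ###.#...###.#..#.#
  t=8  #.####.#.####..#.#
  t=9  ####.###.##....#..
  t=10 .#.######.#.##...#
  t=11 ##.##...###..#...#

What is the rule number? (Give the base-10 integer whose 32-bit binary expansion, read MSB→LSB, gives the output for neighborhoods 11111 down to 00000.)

750384427

  #####|.  b31=0 t=2,i=13
  ####.|.  b30=0 t=0,i=0
  ###.#|#  b29=1 t=0,i=1
  ###..|.  b28=0 t=1,i=3
  ##.##|#  b27=1 t=2,i=0
  ##.#.|#  b26=1 t=0,i=2
  ##..#|.  b25=0 t=1,i=4
  ##...|.  b24=0 t=0,i=7
  #.###|#  b23=1 t=1,i=1
  #.##.|.  b22=0 t=0,i=5
  #.#.#|#  b21=1 t=0,i=3
  #.#..|#  b20=1 t=0,i=13
  #..##|#  b19=1 t=0,i=15
  #..#.|.  b18=0 t=1,i=5
  #...#|.  b17=0 t=0,i=8
  #....|#  b16=1 t=2,i=4
  .####|#  b15=1 t=0,i=17
  .###.|#  b14=1 t=1,i=2
  .##.#|#  b13=1 t=0,i=11
  .##..|#  b12=1 t=0,i=6
  .#.##|.  b11=0 t=0,i=4
  .#.#.|#  b10=1 t=1,i=16
  .#..#|.  b9=0 t=0,i=14
  .#...|#  b8=1 t=7,i=5
  ..###|.  b7=0 t=0,i=16
  ..##.|.  b6=0 t=0,i=10
  ..#.#|#  b5=1 t=1,i=9
  ..#..|.  b4=0 t=1,i=6
  ...##|#  b3=1 t=0,i=9
  ...#.|.  b2=0 t=2,i=8
  ....#|#  b1=1 t=2,i=7
  .....|#  b0=1 t=2,i=5
  bits 00101100101110011111010100101011 = 750384427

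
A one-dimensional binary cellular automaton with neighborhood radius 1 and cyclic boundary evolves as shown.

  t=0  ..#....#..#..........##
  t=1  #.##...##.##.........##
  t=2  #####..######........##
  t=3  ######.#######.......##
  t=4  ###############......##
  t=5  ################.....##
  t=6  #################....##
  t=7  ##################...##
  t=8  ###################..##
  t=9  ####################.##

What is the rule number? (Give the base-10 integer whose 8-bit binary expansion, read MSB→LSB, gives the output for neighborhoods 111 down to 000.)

  ###|#  b7=1 t=1,i=22
  ##.|#  b6=1 t=0,i=22
  #.#|#  b5=1 t=1,i=1
  #..|#  b4=1 t=0,i=0
  .##|#  b3=1 t=0,i=21
  .#.|#  b2=1 t=0,i=2
  ..#|.  b1=0 t=0,i=1
  ...|.  b0=0 t=0,i=4
  bits 11111100 = 252

252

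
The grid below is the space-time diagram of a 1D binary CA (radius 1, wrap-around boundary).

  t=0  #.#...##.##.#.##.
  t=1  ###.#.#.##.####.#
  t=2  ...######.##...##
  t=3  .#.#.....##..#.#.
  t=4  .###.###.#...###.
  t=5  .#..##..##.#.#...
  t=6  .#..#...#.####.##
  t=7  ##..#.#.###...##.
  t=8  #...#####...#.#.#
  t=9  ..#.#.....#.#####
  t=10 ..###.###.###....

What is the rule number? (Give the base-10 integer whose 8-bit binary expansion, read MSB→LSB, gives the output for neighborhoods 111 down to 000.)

  ###|.  b7=0 t=1,i=0
  ##.|.  b6=0 t=0,i=7
  #.#|#  b5=1 t=0,i=1
  #..|.  b4=0 t=0,i=3
  .##|#  b3=1 t=0,i=6
  .#.|#  b2=1 t=0,i=0
  ..#|.  b1=0 t=0,i=5
  ...|#  b0=1 t=0,i=4
  bits 00101101 = 45

45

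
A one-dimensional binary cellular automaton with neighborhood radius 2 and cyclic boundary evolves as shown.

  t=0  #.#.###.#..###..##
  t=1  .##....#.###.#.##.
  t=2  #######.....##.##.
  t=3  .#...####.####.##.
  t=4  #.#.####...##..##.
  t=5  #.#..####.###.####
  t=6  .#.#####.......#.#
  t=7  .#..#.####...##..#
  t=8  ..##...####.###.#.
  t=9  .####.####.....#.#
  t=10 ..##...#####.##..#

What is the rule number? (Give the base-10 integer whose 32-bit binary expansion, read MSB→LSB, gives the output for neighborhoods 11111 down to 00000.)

  #####|.  b31=0 t=2,i=2
  ####.|#  b30=1 t=2,i=5
  ###.#|.  b29=0 t=0,i=0
  ###..|#  b28=1 t=0,i=13
  ##.##|.  b27=0 t=2,i=14
  ##.#.|#  b26=1 t=0,i=1
  ##..#|.  b25=0 t=0,i=14
  ##...|#  b24=1 t=1,i=3
  #.###|.  b23=0 t=0,i=4
  #.##.|#  b22=1 t=1,i=15
  #.#.#|#  b21=1 t=0,i=2
  #.#..|.  b20=0 t=0,i=8
  #..##|#  b19=1 t=0,i=10
  #..#.|#  b18=1 t=3,i=0
  #...#|.  b17=0 t=3,i=3
  #....|#  b16=1 t=1,i=4
  .####|#  b15=1 t=2,i=1
  .###.|.  b14=0 t=0,i=5
  .##.#|#  b13=1 t=2,i=13
  .##..|#  b12=1 t=1,i=2
  .#.##|.  b11=0 t=0,i=3
  .#.#.|.  b10=0 t=4,i=1
  .#..#|#  b9=1 t=0,i=9
  .#...|#  b8=1 t=3,i=2
  ..###|#  b7=1 t=0,i=11
  ..##.|#  b6=1 t=1,i=1
  ..#.#|.  b5=0 t=1,i=7
  ..#..|.  b4=0 t=3,i=1
  ...##|#  b3=1 t=2,i=11
  ...#.|#  b2=1 t=1,i=6
  ....#|#  b1=1 t=1,i=5
  .....|.  b0=0 t=2,i=9
  bits 01010101011011011011001111001110 = 1433252814

1433252814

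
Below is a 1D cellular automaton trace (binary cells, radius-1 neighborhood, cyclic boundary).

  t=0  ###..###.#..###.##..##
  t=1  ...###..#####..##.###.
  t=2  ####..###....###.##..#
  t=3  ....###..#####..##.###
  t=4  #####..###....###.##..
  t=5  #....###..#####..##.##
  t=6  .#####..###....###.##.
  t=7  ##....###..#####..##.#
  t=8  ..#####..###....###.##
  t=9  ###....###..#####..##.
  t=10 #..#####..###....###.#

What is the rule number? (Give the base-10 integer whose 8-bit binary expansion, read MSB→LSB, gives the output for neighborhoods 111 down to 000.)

  ###|.  b7=0 t=0,i=0
  ##.|.  b6=0 t=0,i=2
  #.#|#  b5=1 t=0,i=8
  #..|#  b4=1 t=0,i=3
  .##|#  b3=1 t=0,i=5
  .#.|#  b2=1 t=0,i=9
  ..#|#  b1=1 t=0,i=4
  ...|#  b0=1 t=1,i=0
  bits 00111111 = 63

63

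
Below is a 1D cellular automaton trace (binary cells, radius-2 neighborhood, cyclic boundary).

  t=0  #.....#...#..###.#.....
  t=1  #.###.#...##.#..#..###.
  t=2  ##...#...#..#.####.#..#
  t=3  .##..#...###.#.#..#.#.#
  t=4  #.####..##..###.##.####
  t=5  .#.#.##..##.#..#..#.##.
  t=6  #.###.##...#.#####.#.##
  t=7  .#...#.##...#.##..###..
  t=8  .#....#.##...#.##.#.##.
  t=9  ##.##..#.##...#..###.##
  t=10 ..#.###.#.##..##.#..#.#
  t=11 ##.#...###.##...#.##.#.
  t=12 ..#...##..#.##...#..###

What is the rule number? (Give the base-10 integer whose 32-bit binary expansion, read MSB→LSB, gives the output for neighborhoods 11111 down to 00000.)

2670042779

  nb #####: next=#  (t=4,i=21, bit31=1)
  nb ####.: next=.  (t=2,i=16, bit30=0)
  nb ###.#: next=.  (t=0,i=15, bit29=0)
  nb ###..: next=#  (t=2,i=1, bit28=1)
  nb ##.##: next=#  (t=4,i=1, bit27=1)
  nb ##.#.: next=#  (t=0,i=16, bit26=1)
  nb ##..#: next=#  (t=3,i=3, bit25=1)
  nb ##...: next=#  (t=2,i=2, bit24=1)
  nb #.###: next=.  (t=1,i=2, bit23=0)
  nb #.##.: next=.  (t=3,i=1, bit22=0)
  nb #.#.#: next=#  (t=1,i=0, bit21=1)
  nb #.#..: next=.  (t=0,i=17, bit20=0)
  nb #..##: next=.  (t=0,i=12, bit19=0)
  nb #..#.: next=#  (t=1,i=15, bit18=1)
  nb #...#: next=.  (t=0,i=8, bit17=0)
  nb #....: next=#  (t=0,i=2, bit16=1)
  nb .####: next=#  (t=2,i=15, bit15=1)
  nb .###.: next=.  (t=0,i=14, bit14=0)
  nb .##.#: next=.  (t=1,i=11, bit13=0)
  nb .##..: next=#  (t=3,i=2, bit12=1)
  nb .#.##: next=#  (t=1,i=1, bit11=1)
  nb .#.#.: next=#  (t=3,i=14, bit10=1)
  nb .#..#: next=#  (t=0,i=11, bit9=1)
  nb .#...: next=.  (t=0,i=1, bit8=0)
  nb ..###: next=#  (t=0,i=13, bit7=1)
  nb ..##.: next=.  (t=1,i=10, bit6=0)
  nb ..#.#: next=.  (t=2,i=12, bit5=0)
  nb ..#..: next=#  (t=0,i=0, bit4=1)
  nb ...##: next=#  (t=1,i=9, bit3=1)
  nb ...#.: next=.  (t=0,i=5, bit2=0)
  nb ....#: next=#  (t=0,i=4, bit1=1)
  nb .....: next=#  (t=0,i=3, bit0=1)
  bits 10011111001001011001111010011011 = 2670042779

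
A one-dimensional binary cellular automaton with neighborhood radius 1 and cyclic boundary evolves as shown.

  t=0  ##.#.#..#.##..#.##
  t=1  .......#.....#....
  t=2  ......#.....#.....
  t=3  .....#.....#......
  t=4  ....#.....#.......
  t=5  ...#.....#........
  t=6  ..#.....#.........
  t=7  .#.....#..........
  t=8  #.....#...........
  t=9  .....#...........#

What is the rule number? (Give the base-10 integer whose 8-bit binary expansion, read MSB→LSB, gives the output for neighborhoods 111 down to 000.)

  ###|.  b7=0 t=0,i=0
  ##.|.  b6=0 t=0,i=1
  #.#|.  b5=0 t=0,i=2
  #..|.  b4=0 t=0,i=6
  .##|.  b3=0 t=0,i=10
  .#.|.  b2=0 t=0,i=3
  ..#|#  b1=1 t=0,i=7
  ...|.  b0=0 t=1,i=0
  bits 00000010 = 2

2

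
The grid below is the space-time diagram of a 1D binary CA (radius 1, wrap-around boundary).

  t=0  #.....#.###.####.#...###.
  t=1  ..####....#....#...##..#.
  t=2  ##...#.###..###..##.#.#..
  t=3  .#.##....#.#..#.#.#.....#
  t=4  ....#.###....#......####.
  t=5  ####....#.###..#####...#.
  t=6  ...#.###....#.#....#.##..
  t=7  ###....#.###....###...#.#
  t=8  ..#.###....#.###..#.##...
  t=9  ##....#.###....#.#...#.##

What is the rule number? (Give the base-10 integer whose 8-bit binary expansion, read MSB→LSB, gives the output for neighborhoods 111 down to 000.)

67

  nb ###: next=.  (t=0,i=9, bit7=0)
  nb ##.: next=#  (t=0,i=10, bit6=1)
  nb #.#: next=.  (t=0,i=7, bit5=0)
  nb #..: next=.  (t=0,i=1, bit4=0)
  nb .##: next=.  (t=0,i=8, bit3=0)
  nb .#.: next=.  (t=0,i=0, bit2=0)
  nb ..#: next=#  (t=0,i=5, bit1=1)
  nb ...: next=#  (t=0,i=2, bit0=1)
  bits 01000011 = 67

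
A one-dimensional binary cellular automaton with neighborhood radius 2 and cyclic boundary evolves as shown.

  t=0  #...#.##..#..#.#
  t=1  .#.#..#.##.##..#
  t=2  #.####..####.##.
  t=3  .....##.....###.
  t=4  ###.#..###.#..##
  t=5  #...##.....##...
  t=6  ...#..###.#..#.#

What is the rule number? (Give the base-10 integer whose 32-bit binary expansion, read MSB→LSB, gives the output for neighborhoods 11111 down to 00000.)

2606048781

  nb #####: next=#  (t=4,i=0, bit31=1)
  nb ####.: next=.  (t=2,i=4, bit30=0)
  nb ###.#: next=.  (t=2,i=11, bit29=0)
  nb ###..: next=#  (t=2,i=5, bit28=1)
  nb ##.##: next=#  (t=1,i=10, bit27=1)
  nb ##.#.: next=.  (t=2,i=15, bit26=0)
  nb ##..#: next=#  (t=0,i=8, bit25=1)
  nb ##...: next=#  (t=0,i=1, bit24=1)
  nb #.###: next=.  (t=2,i=2, bit23=0)
  nb #.##.: next=#  (t=0,i=6, bit22=1)
  nb #.#.#: next=.  (t=1,i=1, bit21=0)
  nb #.#..: next=#  (t=1,i=3, bit20=1)
  nb #..##: next=.  (t=2,i=7, bit19=0)
  nb #..#.: next=#  (t=0,i=9, bit18=1)
  nb #...#: next=.  (t=0,i=2, bit17=0)
  nb #....: next=#  (t=3,i=0, bit16=1)
  nb .####: next=.  (t=2,i=3, bit15=0)
  nb .###.: next=.  (t=3,i=13, bit14=0)
  nb .##.#: next=#  (t=1,i=9, bit13=1)
  nb .##..: next=.  (t=0,i=0, bit12=0)
  nb .#.##: next=.  (t=0,i=5, bit11=0)
  nb .#.#.: next=#  (t=1,i=0, bit10=1)
  nb .#..#: next=#  (t=0,i=11, bit9=1)
  nb .#...: next=.  (t=5,i=1, bit8=0)
  nb ..###: next=.  (t=2,i=8, bit7=0)
  nb ..##.: next=.  (t=3,i=5, bit6=0)
  nb ..#.#: next=.  (t=0,i=4, bit5=0)
  nb ..#..: next=.  (t=0,i=10, bit4=0)
  nb ...##: next=#  (t=3,i=4, bit3=1)
  nb ...#.: next=#  (t=0,i=3, bit2=1)
  nb ....#: next=.  (t=3,i=3, bit1=0)
  nb .....: next=#  (t=3,i=1, bit0=1)
  bits 10011011010101010010011000001101 = 2606048781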